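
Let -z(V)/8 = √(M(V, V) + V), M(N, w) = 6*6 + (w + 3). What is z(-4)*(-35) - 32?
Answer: -32 + 280*√31 ≈ 1527.0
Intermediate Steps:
M(N, w) = 39 + w (M(N, w) = 36 + (3 + w) = 39 + w)
z(V) = -8*√(39 + 2*V) (z(V) = -8*√((39 + V) + V) = -8*√(39 + 2*V))
z(-4)*(-35) - 32 = -8*√(39 + 2*(-4))*(-35) - 32 = -8*√(39 - 8)*(-35) - 32 = -8*√31*(-35) - 32 = 280*√31 - 32 = -32 + 280*√31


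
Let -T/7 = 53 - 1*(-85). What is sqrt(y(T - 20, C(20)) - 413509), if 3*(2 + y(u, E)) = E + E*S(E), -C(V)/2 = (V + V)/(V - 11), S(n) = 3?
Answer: I*sqrt(33495351)/9 ≈ 643.06*I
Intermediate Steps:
T = -966 (T = -7*(53 - 1*(-85)) = -7*(53 + 85) = -7*138 = -966)
C(V) = -4*V/(-11 + V) (C(V) = -2*(V + V)/(V - 11) = -2*2*V/(-11 + V) = -4*V/(-11 + V))
y(u, E) = -2 + 4*E/3 (y(u, E) = -2 + (E + E*3)/3 = -2 + (E + 3*E)/3 = -2 + (4*E)/3 = -2 + 4*E/3)
sqrt(y(T - 20, C(20)) - 413509) = sqrt((-2 + 4*(-4*20/(-11 + 20))/3) - 413509) = sqrt((-2 + 4*(-4*20/9)/3) - 413509) = sqrt((-2 + 4*(-4*20*1/9)/3) - 413509) = sqrt((-2 + (4/3)*(-80/9)) - 413509) = sqrt((-2 - 320/27) - 413509) = sqrt(-374/27 - 413509) = sqrt(-11165117/27) = I*sqrt(33495351)/9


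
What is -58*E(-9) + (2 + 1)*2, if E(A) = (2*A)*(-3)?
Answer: -3126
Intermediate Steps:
E(A) = -6*A
-58*E(-9) + (2 + 1)*2 = -(-348)*(-9) + (2 + 1)*2 = -58*54 + 3*2 = -3132 + 6 = -3126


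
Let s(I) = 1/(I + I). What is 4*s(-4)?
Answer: -½ ≈ -0.50000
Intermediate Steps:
s(I) = 1/(2*I)
4*s(-4) = 4*((½)/(-4)) = 4*((½)*(-¼)) = 4*(-⅛) = -½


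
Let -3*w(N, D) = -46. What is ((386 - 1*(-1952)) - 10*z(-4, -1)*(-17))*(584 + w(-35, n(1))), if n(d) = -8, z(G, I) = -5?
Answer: 891808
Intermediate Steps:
w(N, D) = 46/3 (w(N, D) = -⅓*(-46) = 46/3)
((386 - 1*(-1952)) - 10*z(-4, -1)*(-17))*(584 + w(-35, n(1))) = ((386 - 1*(-1952)) - 10*(-5)*(-17))*(584 + 46/3) = ((386 + 1952) + 50*(-17))*(1798/3) = (2338 - 850)*(1798/3) = 1488*(1798/3) = 891808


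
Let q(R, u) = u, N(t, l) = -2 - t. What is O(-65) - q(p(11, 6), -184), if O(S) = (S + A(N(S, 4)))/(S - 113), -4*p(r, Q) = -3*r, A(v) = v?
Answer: 16377/89 ≈ 184.01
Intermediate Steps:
p(r, Q) = 3*r/4 (p(r, Q) = -(-3)*r/4 = 3*r/4)
O(S) = -2/(-113 + S) (O(S) = (S + (-2 - S))/(S - 113) = -2/(-113 + S))
O(-65) - q(p(11, 6), -184) = -2/(-113 - 65) - 1*(-184) = -2/(-178) + 184 = -2*(-1/178) + 184 = 1/89 + 184 = 16377/89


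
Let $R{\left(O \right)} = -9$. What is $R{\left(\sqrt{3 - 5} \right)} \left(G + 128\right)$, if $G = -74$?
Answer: $-486$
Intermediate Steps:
$R{\left(\sqrt{3 - 5} \right)} \left(G + 128\right) = - 9 \left(-74 + 128\right) = \left(-9\right) 54 = -486$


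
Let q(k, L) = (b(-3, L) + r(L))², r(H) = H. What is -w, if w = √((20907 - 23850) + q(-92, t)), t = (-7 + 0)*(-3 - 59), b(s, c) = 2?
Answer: -√187153 ≈ -432.61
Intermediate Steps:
t = 434 (t = -7*(-62) = 434)
q(k, L) = (2 + L)²
w = √187153 (w = √((20907 - 23850) + (2 + 434)²) = √(-2943 + 436²) = √(-2943 + 190096) = √187153 ≈ 432.61)
-w = -√187153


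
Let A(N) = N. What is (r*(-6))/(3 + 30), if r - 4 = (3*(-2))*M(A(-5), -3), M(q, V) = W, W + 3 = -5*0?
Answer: -4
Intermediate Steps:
W = -3 (W = -3 - 5*0 = -3 + 0 = -3)
M(q, V) = -3
r = 22 (r = 4 + (3*(-2))*(-3) = 4 - 6*(-3) = 4 + 18 = 22)
(r*(-6))/(3 + 30) = (22*(-6))/(3 + 30) = -132/33 = -132*1/33 = -4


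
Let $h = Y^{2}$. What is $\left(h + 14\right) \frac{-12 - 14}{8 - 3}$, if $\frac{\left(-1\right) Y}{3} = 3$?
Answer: $-494$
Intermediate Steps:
$Y = -9$ ($Y = \left(-3\right) 3 = -9$)
$h = 81$ ($h = \left(-9\right)^{2} = 81$)
$\left(h + 14\right) \frac{-12 - 14}{8 - 3} = \left(81 + 14\right) \frac{-12 - 14}{8 - 3} = 95 \left(- \frac{26}{5}\right) = -494$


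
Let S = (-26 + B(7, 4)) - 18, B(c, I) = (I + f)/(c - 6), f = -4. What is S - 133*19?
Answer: -2571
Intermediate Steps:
B(c, I) = (-4 + I)/(-6 + c) (B(c, I) = (I - 4)/(c - 6) = (-4 + I)/(-6 + c))
S = -44 (S = (-26 + (-4 + 4)/(-6 + 7)) - 18 = (-26 + 0/1) - 18 = (-26 + 1*0) - 18 = (-26 + 0) - 18 = -26 - 18 = -44)
S - 133*19 = -44 - 133*19 = -44 - 2527 = -2571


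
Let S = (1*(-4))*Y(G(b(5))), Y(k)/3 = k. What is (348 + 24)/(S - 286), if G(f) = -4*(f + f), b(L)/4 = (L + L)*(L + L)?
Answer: 186/19057 ≈ 0.0097602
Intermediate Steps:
b(L) = 16*L² (b(L) = 4*((L + L)*(L + L)) = 4*((2*L)*(2*L)) = 4*(4*L²) = 16*L²)
G(f) = -8*f
Y(k) = 3*k
S = 38400 (S = (1*(-4))*(3*(-128*5²)) = -12*(-128*25) = -12*(-8*400) = -12*(-3200) = -4*(-9600) = 38400)
(348 + 24)/(S - 286) = (348 + 24)/(38400 - 286) = 372/38114 = 372*(1/38114) = 186/19057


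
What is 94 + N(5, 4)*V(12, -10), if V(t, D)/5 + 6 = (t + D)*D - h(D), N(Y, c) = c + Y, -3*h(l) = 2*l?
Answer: -1376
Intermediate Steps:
h(l) = -2*l/3
N(Y, c) = Y + c
V(t, D) = -30 + 10*D/3 + 5*D*(D + t) (V(t, D) = -30 + 5*((t + D)*D - (-2)*D/3) = -30 + 5*((D + t)*D + 2*D/3) = -30 + 5*(D*(D + t) + 2*D/3) = -30 + 5*(2*D/3 + D*(D + t)) = -30 + (10*D/3 + 5*D*(D + t)) = -30 + 10*D/3 + 5*D*(D + t))
94 + N(5, 4)*V(12, -10) = 94 + (5 + 4)*(-30 + 5*(-10)² + (10/3)*(-10) + 5*(-10)*12) = 94 + 9*(-30 + 5*100 - 100/3 - 600) = 94 + 9*(-30 + 500 - 100/3 - 600) = 94 + 9*(-490/3) = 94 - 1470 = -1376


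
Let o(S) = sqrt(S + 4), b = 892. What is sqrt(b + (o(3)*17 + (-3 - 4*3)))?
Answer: sqrt(877 + 17*sqrt(7)) ≈ 30.364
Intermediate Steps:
o(S) = sqrt(4 + S)
sqrt(b + (o(3)*17 + (-3 - 4*3))) = sqrt(892 + (sqrt(4 + 3)*17 + (-3 - 4*3))) = sqrt(892 + (sqrt(7)*17 + (-3 - 12))) = sqrt(892 + (17*sqrt(7) - 15)) = sqrt(892 + (-15 + 17*sqrt(7))) = sqrt(877 + 17*sqrt(7))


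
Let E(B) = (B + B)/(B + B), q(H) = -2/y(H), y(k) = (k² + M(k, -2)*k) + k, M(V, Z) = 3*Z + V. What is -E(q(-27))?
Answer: -1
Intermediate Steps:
M(V, Z) = V + 3*Z
y(k) = k + k² + k*(-6 + k) (y(k) = (k² + (k + 3*(-2))*k) + k = (k² + (k - 6)*k) + k = (k² + (-6 + k)*k) + k = (k² + k*(-6 + k)) + k = k + k² + k*(-6 + k))
q(H) = -2/(H*(-5 + 2*H)) (q(H) = -2*1/(H*(-5 + 2*H)) = -2/(H*(-5 + 2*H)))
E(B) = 1 (E(B) = (2*B)/((2*B)) = (2*B)*(1/(2*B)) = 1)
-E(q(-27)) = -1*1 = -1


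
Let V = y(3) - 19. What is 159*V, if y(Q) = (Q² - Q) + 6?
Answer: -1113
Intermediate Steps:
y(Q) = 6 + Q² - Q
V = -7 (V = (6 + 3² - 1*3) - 19 = (6 + 9 - 3) - 19 = 12 - 19 = -7)
159*V = 159*(-7) = -1113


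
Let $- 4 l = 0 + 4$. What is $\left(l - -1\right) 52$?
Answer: $0$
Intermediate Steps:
$l = -1$ ($l = - \frac{0 + 4}{4} = \left(- \frac{1}{4}\right) 4 = -1$)
$\left(l - -1\right) 52 = \left(-1 - -1\right) 52 = \left(-1 + 1\right) 52 = 0 \cdot 52 = 0$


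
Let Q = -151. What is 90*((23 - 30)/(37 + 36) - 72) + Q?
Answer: -484693/73 ≈ -6639.6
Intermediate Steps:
90*((23 - 30)/(37 + 36) - 72) + Q = 90*((23 - 30)/(37 + 36) - 72) - 151 = 90*(-7/73 - 72) - 151 = 90*(-5263/73) - 151 = -473670/73 - 151 = -484693/73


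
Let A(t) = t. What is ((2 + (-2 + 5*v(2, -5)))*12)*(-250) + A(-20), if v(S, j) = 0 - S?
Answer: 29980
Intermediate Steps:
v(S, j) = -S
((2 + (-2 + 5*v(2, -5)))*12)*(-250) + A(-20) = ((2 + (-2 + 5*(-1*2)))*12)*(-250) - 20 = ((2 + (-2 + 5*(-2)))*12)*(-250) - 20 = ((2 + (-2 - 10))*12)*(-250) - 20 = ((2 - 12)*12)*(-250) - 20 = -10*12*(-250) - 20 = -120*(-250) - 20 = 30000 - 20 = 29980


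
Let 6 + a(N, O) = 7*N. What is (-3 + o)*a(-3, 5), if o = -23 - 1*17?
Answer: 1161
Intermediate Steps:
a(N, O) = -6 + 7*N
o = -40 (o = -23 - 17 = -40)
(-3 + o)*a(-3, 5) = (-3 - 40)*(-6 + 7*(-3)) = -43*(-6 - 21) = -43*(-27) = 1161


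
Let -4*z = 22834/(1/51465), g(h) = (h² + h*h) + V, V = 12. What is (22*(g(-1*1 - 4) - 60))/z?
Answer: -88/587575905 ≈ -1.4977e-7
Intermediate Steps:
g(h) = 12 + 2*h² (g(h) = (h² + h*h) + 12 = (h² + h²) + 12 = 2*h² + 12 = 12 + 2*h²)
z = -587575905/2 (z = -11417/(2*(1/51465)) = -11417/(2*1/51465) = -11417*51465/2 = -¼*1175151810 = -587575905/2 ≈ -2.9379e+8)
(22*(g(-1*1 - 4) - 60))/z = (22*((12 + 2*(-1*1 - 4)²) - 60))/(-587575905/2) = (22*((12 + 2*(-1 - 4)²) - 60))*(-2/587575905) = (22*((12 + 2*(-5)²) - 60))*(-2/587575905) = (22*((12 + 2*25) - 60))*(-2/587575905) = (22*((12 + 50) - 60))*(-2/587575905) = (22*(62 - 60))*(-2/587575905) = (22*2)*(-2/587575905) = 44*(-2/587575905) = -88/587575905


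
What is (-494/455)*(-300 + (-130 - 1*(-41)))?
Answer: 14782/35 ≈ 422.34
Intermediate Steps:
(-494/455)*(-300 + (-130 - 1*(-41))) = (-494*1/455)*(-300 + (-130 + 41)) = -38*(-300 - 89)/35 = -38/35*(-389) = 14782/35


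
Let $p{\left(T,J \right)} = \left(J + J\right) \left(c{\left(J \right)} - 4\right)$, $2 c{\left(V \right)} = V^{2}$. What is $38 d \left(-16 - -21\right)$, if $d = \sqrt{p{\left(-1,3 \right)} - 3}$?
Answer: $0$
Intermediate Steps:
$c{\left(V \right)} = \frac{V^{2}}{2}$
$p{\left(T,J \right)} = 2 J \left(-4 + \frac{J^{2}}{2}\right)$ ($p{\left(T,J \right)} = \left(J + J\right) \left(\frac{J^{2}}{2} - 4\right) = 2 J \left(-4 + \frac{J^{2}}{2}\right)$)
$d = 0$ ($d = \sqrt{3 \left(-8 + 3^{2}\right) - 3} = \sqrt{3 \left(-8 + 9\right) - 3} = \sqrt{3 \cdot 1 - 3} = \sqrt{3 - 3} = \sqrt{0} = 0$)
$38 d \left(-16 - -21\right) = 38 \cdot 0 \left(-16 - -21\right) = 0 \left(-16 + 21\right) = 0 \cdot 5 = 0$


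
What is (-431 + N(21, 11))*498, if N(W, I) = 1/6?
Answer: -214555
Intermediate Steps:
N(W, I) = 1/6
(-431 + N(21, 11))*498 = (-431 + 1/6)*498 = -2585/6*498 = -214555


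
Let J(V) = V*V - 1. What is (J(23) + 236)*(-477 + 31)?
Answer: -340744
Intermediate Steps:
J(V) = -1 + V**2 (J(V) = V**2 - 1 = -1 + V**2)
(J(23) + 236)*(-477 + 31) = ((-1 + 23**2) + 236)*(-477 + 31) = ((-1 + 529) + 236)*(-446) = (528 + 236)*(-446) = 764*(-446) = -340744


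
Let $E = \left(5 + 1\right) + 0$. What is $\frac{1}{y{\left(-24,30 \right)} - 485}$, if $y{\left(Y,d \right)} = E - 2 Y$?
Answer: $- \frac{1}{431} \approx -0.0023202$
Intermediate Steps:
$E = 6$ ($E = 6 + 0 = 6$)
$y{\left(Y,d \right)} = 6 - 2 Y$
$\frac{1}{y{\left(-24,30 \right)} - 485} = \frac{1}{\left(6 - -48\right) - 485} = \frac{1}{\left(6 + 48\right) - 485} = \frac{1}{54 - 485} = \frac{1}{-431} = - \frac{1}{431}$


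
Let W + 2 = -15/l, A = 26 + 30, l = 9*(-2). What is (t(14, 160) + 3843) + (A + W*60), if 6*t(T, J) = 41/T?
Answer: 321677/84 ≈ 3829.5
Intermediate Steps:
l = -18
t(T, J) = 41/(6*T) (t(T, J) = (41/T)/6 = 41/(6*T))
A = 56
W = -7/6 (W = -2 - 15/(-18) = -2 - 15*(-1/18) = -2 + ⅚ = -7/6 ≈ -1.1667)
(t(14, 160) + 3843) + (A + W*60) = ((41/6)/14 + 3843) + (56 - 7/6*60) = ((41/6)*(1/14) + 3843) + (56 - 70) = (41/84 + 3843) - 14 = 322853/84 - 14 = 321677/84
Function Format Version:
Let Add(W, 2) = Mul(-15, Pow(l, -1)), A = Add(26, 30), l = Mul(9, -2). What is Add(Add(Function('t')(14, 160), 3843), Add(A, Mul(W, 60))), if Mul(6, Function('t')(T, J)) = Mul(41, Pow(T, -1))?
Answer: Rational(321677, 84) ≈ 3829.5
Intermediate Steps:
l = -18
Function('t')(T, J) = Mul(Rational(41, 6), Pow(T, -1)) (Function('t')(T, J) = Mul(Rational(1, 6), Mul(41, Pow(T, -1))) = Mul(Rational(41, 6), Pow(T, -1)))
A = 56
W = Rational(-7, 6) (W = Add(-2, Mul(-15, Pow(-18, -1))) = Add(-2, Mul(-15, Rational(-1, 18))) = Add(-2, Rational(5, 6)) = Rational(-7, 6) ≈ -1.1667)
Add(Add(Function('t')(14, 160), 3843), Add(A, Mul(W, 60))) = Add(Add(Mul(Rational(41, 6), Pow(14, -1)), 3843), Add(56, Mul(Rational(-7, 6), 60))) = Add(Add(Mul(Rational(41, 6), Rational(1, 14)), 3843), Add(56, -70)) = Add(Add(Rational(41, 84), 3843), -14) = Add(Rational(322853, 84), -14) = Rational(321677, 84)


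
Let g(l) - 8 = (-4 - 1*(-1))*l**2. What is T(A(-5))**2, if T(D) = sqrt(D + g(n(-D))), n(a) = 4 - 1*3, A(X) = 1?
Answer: 6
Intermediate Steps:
n(a) = 1 (n(a) = 4 - 3 = 1)
g(l) = 8 - 3*l**2 (g(l) = 8 + (-4 - 1*(-1))*l**2 = 8 + (-4 + 1)*l**2 = 8 - 3*l**2)
T(D) = sqrt(5 + D) (T(D) = sqrt(D + (8 - 3*1**2)) = sqrt(D + (8 - 3*1)) = sqrt(D + (8 - 3)) = sqrt(D + 5) = sqrt(5 + D))
T(A(-5))**2 = (sqrt(5 + 1))**2 = (sqrt(6))**2 = 6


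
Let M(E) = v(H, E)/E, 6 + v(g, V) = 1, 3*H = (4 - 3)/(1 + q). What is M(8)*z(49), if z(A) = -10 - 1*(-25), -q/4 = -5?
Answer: -75/8 ≈ -9.3750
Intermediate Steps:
q = 20 (q = -4*(-5) = 20)
H = 1/63 (H = ((4 - 3)/(1 + 20))/3 = (1/21)/3 = (1*(1/21))/3 = (1/3)*(1/21) = 1/63 ≈ 0.015873)
v(g, V) = -5 (v(g, V) = -6 + 1 = -5)
z(A) = 15 (z(A) = -10 + 25 = 15)
M(E) = -5/E
M(8)*z(49) = -5/8*15 = -75/8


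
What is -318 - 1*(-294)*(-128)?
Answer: -37950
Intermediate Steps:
-318 - 1*(-294)*(-128) = -318 + 294*(-128) = -318 - 37632 = -37950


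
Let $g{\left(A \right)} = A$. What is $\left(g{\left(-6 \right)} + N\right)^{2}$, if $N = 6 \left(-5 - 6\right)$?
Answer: $5184$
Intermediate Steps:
$N = -66$ ($N = 6 \left(-11\right) = -66$)
$\left(g{\left(-6 \right)} + N\right)^{2} = \left(-6 - 66\right)^{2} = \left(-72\right)^{2} = 5184$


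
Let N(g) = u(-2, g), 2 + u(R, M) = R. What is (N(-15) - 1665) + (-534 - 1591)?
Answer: -3794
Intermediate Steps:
u(R, M) = -2 + R
N(g) = -4 (N(g) = -2 - 2 = -4)
(N(-15) - 1665) + (-534 - 1591) = (-4 - 1665) + (-534 - 1591) = -1669 - 2125 = -3794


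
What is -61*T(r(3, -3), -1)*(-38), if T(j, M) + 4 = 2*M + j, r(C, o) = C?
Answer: -6954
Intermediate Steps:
T(j, M) = -4 + j + 2*M (T(j, M) = -4 + (2*M + j) = -4 + (j + 2*M) = -4 + j + 2*M)
-61*T(r(3, -3), -1)*(-38) = -61*(-4 + 3 + 2*(-1))*(-38) = -61*(-4 + 3 - 2)*(-38) = -61*(-3)*(-38) = 183*(-38) = -6954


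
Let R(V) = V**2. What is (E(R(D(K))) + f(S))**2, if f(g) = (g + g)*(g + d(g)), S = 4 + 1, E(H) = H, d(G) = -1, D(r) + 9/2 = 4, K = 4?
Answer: 25921/16 ≈ 1620.1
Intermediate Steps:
D(r) = -1/2 (D(r) = -9/2 + 4 = -1/2)
S = 5
f(g) = 2*g*(-1 + g) (f(g) = (g + g)*(g - 1) = (2*g)*(-1 + g) = 2*g*(-1 + g))
(E(R(D(K))) + f(S))**2 = ((-1/2)**2 + 2*5*(-1 + 5))**2 = (1/4 + 2*5*4)**2 = (1/4 + 40)**2 = (161/4)**2 = 25921/16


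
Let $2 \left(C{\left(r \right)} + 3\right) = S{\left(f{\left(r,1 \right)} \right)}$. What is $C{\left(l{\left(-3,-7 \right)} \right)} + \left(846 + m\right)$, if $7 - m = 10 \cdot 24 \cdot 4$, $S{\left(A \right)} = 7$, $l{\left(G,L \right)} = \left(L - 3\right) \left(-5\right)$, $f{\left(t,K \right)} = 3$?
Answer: $- \frac{213}{2} \approx -106.5$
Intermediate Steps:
$l{\left(G,L \right)} = 15 - 5 L$ ($l{\left(G,L \right)} = \left(-3 + L\right) \left(-5\right) = 15 - 5 L$)
$m = -953$ ($m = 7 - 10 \cdot 24 \cdot 4 = 7 - 240 \cdot 4 = 7 - 960 = -953$)
$C{\left(r \right)} = \frac{1}{2}$ ($C{\left(r \right)} = -3 + \frac{1}{2} \cdot 7 = -3 + \frac{7}{2} = \frac{1}{2}$)
$C{\left(l{\left(-3,-7 \right)} \right)} + \left(846 + m\right) = \frac{1}{2} + \left(846 - 953\right) = \frac{1}{2} - 107 = - \frac{213}{2}$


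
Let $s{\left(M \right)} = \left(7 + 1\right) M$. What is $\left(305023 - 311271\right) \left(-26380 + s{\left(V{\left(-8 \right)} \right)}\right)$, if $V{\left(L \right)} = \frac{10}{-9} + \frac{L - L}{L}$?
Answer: $\frac{1483900000}{9} \approx 1.6488 \cdot 10^{8}$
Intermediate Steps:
$V{\left(L \right)} = - \frac{10}{9}$ ($V{\left(L \right)} = 10 \left(- \frac{1}{9}\right) + \frac{0}{L} = - \frac{10}{9} + 0 = - \frac{10}{9}$)
$s{\left(M \right)} = 8 M$
$\left(305023 - 311271\right) \left(-26380 + s{\left(V{\left(-8 \right)} \right)}\right) = \left(305023 - 311271\right) \left(-26380 + 8 \left(- \frac{10}{9}\right)\right) = - 6248 \left(-26380 - \frac{80}{9}\right) = \left(-6248\right) \left(- \frac{237500}{9}\right) = \frac{1483900000}{9}$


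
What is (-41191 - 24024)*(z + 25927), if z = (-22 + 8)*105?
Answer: -1594963255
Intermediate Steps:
z = -1470 (z = -14*105 = -1470)
(-41191 - 24024)*(z + 25927) = (-41191 - 24024)*(-1470 + 25927) = -65215*24457 = -1594963255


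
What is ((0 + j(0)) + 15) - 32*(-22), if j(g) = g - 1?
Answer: 718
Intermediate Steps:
j(g) = -1 + g
((0 + j(0)) + 15) - 32*(-22) = ((0 + (-1 + 0)) + 15) - 32*(-22) = ((0 - 1) + 15) + 704 = (-1 + 15) + 704 = 14 + 704 = 718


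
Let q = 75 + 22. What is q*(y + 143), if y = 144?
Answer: 27839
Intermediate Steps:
q = 97
q*(y + 143) = 97*(144 + 143) = 97*287 = 27839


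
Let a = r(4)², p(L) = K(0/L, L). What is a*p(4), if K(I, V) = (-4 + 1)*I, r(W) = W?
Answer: 0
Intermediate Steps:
K(I, V) = -3*I
p(L) = 0 (p(L) = -0/L = -3*0 = 0)
a = 16 (a = 4² = 16)
a*p(4) = 16*0 = 0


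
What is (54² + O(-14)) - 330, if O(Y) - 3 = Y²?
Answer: 2785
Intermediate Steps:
O(Y) = 3 + Y²
(54² + O(-14)) - 330 = (54² + (3 + (-14)²)) - 330 = (2916 + (3 + 196)) - 330 = (2916 + 199) - 330 = 3115 - 330 = 2785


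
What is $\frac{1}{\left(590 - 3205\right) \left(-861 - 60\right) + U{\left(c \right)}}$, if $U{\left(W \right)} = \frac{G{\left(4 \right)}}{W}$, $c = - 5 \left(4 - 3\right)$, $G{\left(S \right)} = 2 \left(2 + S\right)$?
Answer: $\frac{5}{12042063} \approx 4.1521 \cdot 10^{-7}$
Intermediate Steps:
$G{\left(S \right)} = 4 + 2 S$
$c = -5$ ($c = \left(-5\right) 1 = -5$)
$U{\left(W \right)} = \frac{12}{W}$ ($U{\left(W \right)} = \frac{4 + 2 \cdot 4}{W} = \frac{4 + 8}{W} = \frac{12}{W}$)
$\frac{1}{\left(590 - 3205\right) \left(-861 - 60\right) + U{\left(c \right)}} = \frac{1}{\left(590 - 3205\right) \left(-861 - 60\right) + \frac{12}{-5}} = \frac{1}{\left(-2615\right) \left(-921\right) + 12 \left(- \frac{1}{5}\right)} = \frac{1}{2408415 - \frac{12}{5}} = \frac{1}{\frac{12042063}{5}} = \frac{5}{12042063}$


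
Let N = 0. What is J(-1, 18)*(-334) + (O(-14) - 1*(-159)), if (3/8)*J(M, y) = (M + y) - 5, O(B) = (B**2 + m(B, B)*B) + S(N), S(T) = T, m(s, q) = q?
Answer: -10137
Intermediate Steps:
O(B) = 2*B**2 (O(B) = (B**2 + B*B) + 0 = (B**2 + B**2) + 0 = 2*B**2 + 0 = 2*B**2)
J(M, y) = -40/3 + 8*M/3 + 8*y/3 (J(M, y) = 8*((M + y) - 5)/3 = 8*(-5 + M + y)/3 = -40/3 + 8*M/3 + 8*y/3)
J(-1, 18)*(-334) + (O(-14) - 1*(-159)) = (-40/3 + (8/3)*(-1) + (8/3)*18)*(-334) + (2*(-14)**2 - 1*(-159)) = (-40/3 - 8/3 + 48)*(-334) + (2*196 + 159) = 32*(-334) + (392 + 159) = -10688 + 551 = -10137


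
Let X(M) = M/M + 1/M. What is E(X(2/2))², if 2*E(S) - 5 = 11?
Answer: 64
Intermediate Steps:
X(M) = 1 + 1/M
E(S) = 8 (E(S) = 5/2 + (½)*11 = 5/2 + 11/2 = 8)
E(X(2/2))² = 8² = 64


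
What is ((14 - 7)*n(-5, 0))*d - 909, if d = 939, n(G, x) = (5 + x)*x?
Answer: -909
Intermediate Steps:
n(G, x) = x*(5 + x)
((14 - 7)*n(-5, 0))*d - 909 = ((14 - 7)*(0*(5 + 0)))*939 - 909 = (7*(0*5))*939 - 909 = (7*0)*939 - 909 = 0*939 - 909 = 0 - 909 = -909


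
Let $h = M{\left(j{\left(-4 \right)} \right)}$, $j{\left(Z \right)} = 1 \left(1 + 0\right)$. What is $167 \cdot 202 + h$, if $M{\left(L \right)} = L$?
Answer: $33735$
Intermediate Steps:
$j{\left(Z \right)} = 1$ ($j{\left(Z \right)} = 1 \cdot 1 = 1$)
$h = 1$
$167 \cdot 202 + h = 167 \cdot 202 + 1 = 33734 + 1 = 33735$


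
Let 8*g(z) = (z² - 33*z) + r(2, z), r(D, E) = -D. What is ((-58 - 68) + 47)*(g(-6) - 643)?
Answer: 48506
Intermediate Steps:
g(z) = -¼ - 33*z/8 + z²/8 (g(z) = ((z² - 33*z) - 1*2)/8 = ((z² - 33*z) - 2)/8 = (-2 + z² - 33*z)/8 = -¼ - 33*z/8 + z²/8)
((-58 - 68) + 47)*(g(-6) - 643) = ((-58 - 68) + 47)*((-¼ - 33/8*(-6) + (⅛)*(-6)²) - 643) = (-126 + 47)*((-¼ + 99/4 + (⅛)*36) - 643) = -79*((-¼ + 99/4 + 9/2) - 643) = -79*(29 - 643) = -79*(-614) = 48506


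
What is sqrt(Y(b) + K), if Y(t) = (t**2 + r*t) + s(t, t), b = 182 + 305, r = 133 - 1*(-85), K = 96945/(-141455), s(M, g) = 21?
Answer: sqrt(274814960571237)/28291 ≈ 585.96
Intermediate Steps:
K = -19389/28291 (K = 96945*(-1/141455) = -19389/28291 ≈ -0.68534)
r = 218 (r = 133 + 85 = 218)
b = 487
Y(t) = 21 + t**2 + 218*t (Y(t) = (t**2 + 218*t) + 21 = 21 + t**2 + 218*t)
sqrt(Y(b) + K) = sqrt((21 + 487**2 + 218*487) - 19389/28291) = sqrt((21 + 237169 + 106166) - 19389/28291) = sqrt(343356 - 19389/28291) = sqrt(9713865207/28291) = sqrt(274814960571237)/28291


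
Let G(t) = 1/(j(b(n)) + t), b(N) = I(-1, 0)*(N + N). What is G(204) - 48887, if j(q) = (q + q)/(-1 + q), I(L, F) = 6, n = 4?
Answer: -473421661/9684 ≈ -48887.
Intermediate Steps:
b(N) = 12*N (b(N) = 6*(N + N) = 6*(2*N) = 12*N)
j(q) = 2*q/(-1 + q) (j(q) = (2*q)/(-1 + q) = 2*q/(-1 + q))
G(t) = 1/(96/47 + t) (G(t) = 1/(2*(12*4)/(-1 + 12*4) + t) = 1/(2*48/(-1 + 48) + t) = 1/(2*48/47 + t) = 1/(2*48*(1/47) + t) = 1/(96/47 + t))
G(204) - 48887 = 47/(96 + 47*204) - 48887 = 47/(96 + 9588) - 48887 = 47/9684 - 48887 = -473421661/9684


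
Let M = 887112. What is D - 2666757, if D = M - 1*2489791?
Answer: -4269436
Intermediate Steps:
D = -1602679 (D = 887112 - 1*2489791 = 887112 - 2489791 = -1602679)
D - 2666757 = -1602679 - 2666757 = -4269436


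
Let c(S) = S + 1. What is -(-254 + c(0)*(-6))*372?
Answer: 96720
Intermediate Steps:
c(S) = 1 + S
-(-254 + c(0)*(-6))*372 = -(-254 + (1 + 0)*(-6))*372 = -(-254 + 1*(-6))*372 = -(-254 - 6)*372 = -(-260)*372 = -1*(-96720) = 96720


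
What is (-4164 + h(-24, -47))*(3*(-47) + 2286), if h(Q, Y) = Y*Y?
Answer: -4193475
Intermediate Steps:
h(Q, Y) = Y**2
(-4164 + h(-24, -47))*(3*(-47) + 2286) = (-4164 + (-47)**2)*(3*(-47) + 2286) = (-4164 + 2209)*(-141 + 2286) = -1955*2145 = -4193475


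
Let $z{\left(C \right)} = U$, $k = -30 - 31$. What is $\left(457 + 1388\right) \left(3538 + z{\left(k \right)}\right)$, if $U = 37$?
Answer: $6595875$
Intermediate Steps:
$k = -61$
$z{\left(C \right)} = 37$
$\left(457 + 1388\right) \left(3538 + z{\left(k \right)}\right) = \left(457 + 1388\right) \left(3538 + 37\right) = 1845 \cdot 3575 = 6595875$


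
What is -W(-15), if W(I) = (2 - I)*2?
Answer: -34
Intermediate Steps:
W(I) = 4 - 2*I
-W(-15) = -(4 - 2*(-15)) = -(4 + 30) = -1*34 = -34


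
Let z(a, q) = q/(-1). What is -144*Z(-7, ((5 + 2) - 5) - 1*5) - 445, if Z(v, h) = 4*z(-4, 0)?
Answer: -445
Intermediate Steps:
z(a, q) = -q (z(a, q) = q*(-1) = -q)
Z(v, h) = 0 (Z(v, h) = 4*(-1*0) = 4*0 = 0)
-144*Z(-7, ((5 + 2) - 5) - 1*5) - 445 = -144*0 - 445 = 0 - 445 = -445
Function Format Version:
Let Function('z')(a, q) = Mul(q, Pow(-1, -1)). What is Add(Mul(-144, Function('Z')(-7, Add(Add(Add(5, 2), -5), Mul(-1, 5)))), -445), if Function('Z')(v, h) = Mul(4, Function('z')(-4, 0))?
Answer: -445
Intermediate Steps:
Function('z')(a, q) = Mul(-1, q) (Function('z')(a, q) = Mul(q, -1) = Mul(-1, q))
Function('Z')(v, h) = 0 (Function('Z')(v, h) = Mul(4, Mul(-1, 0)) = Mul(4, 0) = 0)
Add(Mul(-144, Function('Z')(-7, Add(Add(Add(5, 2), -5), Mul(-1, 5)))), -445) = Add(Mul(-144, 0), -445) = Add(0, -445) = -445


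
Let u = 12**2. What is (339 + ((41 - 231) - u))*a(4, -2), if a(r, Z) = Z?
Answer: -10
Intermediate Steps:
u = 144
(339 + ((41 - 231) - u))*a(4, -2) = (339 + ((41 - 231) - 1*144))*(-2) = (339 + (-190 - 144))*(-2) = (339 - 334)*(-2) = 5*(-2) = -10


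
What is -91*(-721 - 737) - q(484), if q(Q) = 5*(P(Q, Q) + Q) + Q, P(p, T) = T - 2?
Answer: 127364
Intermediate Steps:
P(p, T) = -2 + T
q(Q) = -10 + 11*Q (q(Q) = 5*((-2 + Q) + Q) + Q = 5*(-2 + 2*Q) + Q = (-10 + 10*Q) + Q = -10 + 11*Q)
-91*(-721 - 737) - q(484) = -91*(-721 - 737) - (-10 + 11*484) = -91*(-1458) - (-10 + 5324) = 132678 - 1*5314 = 132678 - 5314 = 127364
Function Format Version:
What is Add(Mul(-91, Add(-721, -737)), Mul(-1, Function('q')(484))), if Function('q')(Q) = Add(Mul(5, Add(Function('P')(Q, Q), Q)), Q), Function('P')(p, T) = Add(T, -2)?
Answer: 127364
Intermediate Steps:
Function('P')(p, T) = Add(-2, T)
Function('q')(Q) = Add(-10, Mul(11, Q)) (Function('q')(Q) = Add(Mul(5, Add(Add(-2, Q), Q)), Q) = Add(Mul(5, Add(-2, Mul(2, Q))), Q) = Add(Add(-10, Mul(10, Q)), Q) = Add(-10, Mul(11, Q)))
Add(Mul(-91, Add(-721, -737)), Mul(-1, Function('q')(484))) = Add(Mul(-91, Add(-721, -737)), Mul(-1, Add(-10, Mul(11, 484)))) = Add(Mul(-91, -1458), Mul(-1, Add(-10, 5324))) = Add(132678, Mul(-1, 5314)) = Add(132678, -5314) = 127364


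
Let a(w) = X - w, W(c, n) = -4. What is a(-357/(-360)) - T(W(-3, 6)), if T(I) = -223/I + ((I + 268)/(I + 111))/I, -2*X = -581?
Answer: 3009377/12840 ≈ 234.38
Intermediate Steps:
X = 581/2 (X = -½*(-581) = 581/2 ≈ 290.50)
a(w) = 581/2 - w
T(I) = -223/I + (268 + I)/(I*(111 + I)) (T(I) = -223/I + ((268 + I)/(111 + I))/I = -223/I + (268 + I)/(I*(111 + I)))
a(-357/(-360)) - T(W(-3, 6)) = (581/2 - (-357)/(-360)) - (-24485 - 222*(-4))/((-4)*(111 - 4)) = (581/2 - (-357)*(-1)/360) - (-1)*(-24485 + 888)/(4*107) = (581/2 - 1*119/120) - (-1)*(-23597)/(4*107) = (581/2 - 119/120) - 1*23597/428 = 34741/120 - 23597/428 = 3009377/12840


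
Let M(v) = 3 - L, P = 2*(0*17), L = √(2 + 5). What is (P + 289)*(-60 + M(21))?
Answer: -16473 - 289*√7 ≈ -17238.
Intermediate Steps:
L = √7 ≈ 2.6458
P = 0 (P = 2*0 = 0)
M(v) = 3 - √7
(P + 289)*(-60 + M(21)) = (0 + 289)*(-60 + (3 - √7)) = 289*(-57 - √7) = -16473 - 289*√7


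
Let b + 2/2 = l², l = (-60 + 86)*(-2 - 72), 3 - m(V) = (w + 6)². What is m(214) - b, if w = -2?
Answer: -3701788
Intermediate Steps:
m(V) = -13 (m(V) = 3 - (-2 + 6)² = 3 - 1*4² = 3 - 1*16 = 3 - 16 = -13)
l = -1924 (l = 26*(-74) = -1924)
b = 3701775 (b = -1 + (-1924)² = -1 + 3701776 = 3701775)
m(214) - b = -13 - 1*3701775 = -13 - 3701775 = -3701788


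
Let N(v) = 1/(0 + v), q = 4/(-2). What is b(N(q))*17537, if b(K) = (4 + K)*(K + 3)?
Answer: 613795/4 ≈ 1.5345e+5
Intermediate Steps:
q = -2 (q = 4*(-1/2) = -2)
N(v) = 1/v
b(K) = (3 + K)*(4 + K) (b(K) = (4 + K)*(3 + K) = (3 + K)*(4 + K))
b(N(q))*17537 = (12 + (1/(-2))**2 + 7/(-2))*17537 = (12 + (-1/2)**2 + 7*(-1/2))*17537 = (12 + 1/4 - 7/2)*17537 = (35/4)*17537 = 613795/4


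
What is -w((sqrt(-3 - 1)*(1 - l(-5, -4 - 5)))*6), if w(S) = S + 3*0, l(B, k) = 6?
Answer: 60*I ≈ 60.0*I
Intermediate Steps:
w(S) = S (w(S) = S + 0 = S)
-w((sqrt(-3 - 1)*(1 - l(-5, -4 - 5)))*6) = -sqrt(-3 - 1)*(1 - 1*6)*6 = -sqrt(-4)*(1 - 6)*6 = -(2*I)*(-5)*6 = -(-10*I)*6 = -(-60)*I = 60*I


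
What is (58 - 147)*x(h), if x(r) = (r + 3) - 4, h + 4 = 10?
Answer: -445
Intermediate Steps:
h = 6 (h = -4 + 10 = 6)
x(r) = -1 + r (x(r) = (3 + r) - 4 = -1 + r)
(58 - 147)*x(h) = (58 - 147)*(-1 + 6) = -89*5 = -445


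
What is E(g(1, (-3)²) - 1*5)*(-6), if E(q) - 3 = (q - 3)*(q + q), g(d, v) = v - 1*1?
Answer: -18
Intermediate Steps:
g(d, v) = -1 + v (g(d, v) = v - 1 = -1 + v)
E(q) = 3 + 2*q*(-3 + q) (E(q) = 3 + (q - 3)*(q + q) = 3 + (-3 + q)*(2*q) = 3 + 2*q*(-3 + q))
E(g(1, (-3)²) - 1*5)*(-6) = (3 - 6*((-1 + (-3)²) - 1*5) + 2*((-1 + (-3)²) - 1*5)²)*(-6) = (3 - 6*((-1 + 9) - 5) + 2*((-1 + 9) - 5)²)*(-6) = (3 - 6*(8 - 5) + 2*(8 - 5)²)*(-6) = (3 - 6*3 + 2*3²)*(-6) = (3 - 18 + 2*9)*(-6) = (3 - 18 + 18)*(-6) = 3*(-6) = -18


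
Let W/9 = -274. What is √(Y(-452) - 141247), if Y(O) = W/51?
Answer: I*√40834357/17 ≈ 375.89*I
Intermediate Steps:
W = -2466 (W = 9*(-274) = -2466)
Y(O) = -822/17 (Y(O) = -2466/51 = -2466*1/51 = -822/17)
√(Y(-452) - 141247) = √(-822/17 - 141247) = √(-2402021/17) = I*√40834357/17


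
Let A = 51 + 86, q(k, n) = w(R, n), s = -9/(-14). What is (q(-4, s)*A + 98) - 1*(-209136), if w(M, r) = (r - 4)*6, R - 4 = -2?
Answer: 1445321/7 ≈ 2.0647e+5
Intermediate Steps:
s = 9/14 (s = -9*(-1/14) = 9/14 ≈ 0.64286)
R = 2 (R = 4 - 2 = 2)
w(M, r) = -24 + 6*r (w(M, r) = (-4 + r)*6 = -24 + 6*r)
q(k, n) = -24 + 6*n
A = 137
(q(-4, s)*A + 98) - 1*(-209136) = ((-24 + 6*(9/14))*137 + 98) - 1*(-209136) = ((-24 + 27/7)*137 + 98) + 209136 = (-141/7*137 + 98) + 209136 = (-19317/7 + 98) + 209136 = -18631/7 + 209136 = 1445321/7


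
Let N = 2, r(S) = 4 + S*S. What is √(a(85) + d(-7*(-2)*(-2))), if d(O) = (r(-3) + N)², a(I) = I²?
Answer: 5*√298 ≈ 86.313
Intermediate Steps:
r(S) = 4 + S²
d(O) = 225 (d(O) = ((4 + (-3)²) + 2)² = ((4 + 9) + 2)² = (13 + 2)² = 15² = 225)
√(a(85) + d(-7*(-2)*(-2))) = √(85² + 225) = √(7225 + 225) = √7450 = 5*√298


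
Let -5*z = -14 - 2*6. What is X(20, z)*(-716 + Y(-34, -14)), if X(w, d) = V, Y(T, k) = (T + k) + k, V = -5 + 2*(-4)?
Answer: 10114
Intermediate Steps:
V = -13 (V = -5 - 8 = -13)
z = 26/5 (z = -(-14 - 2*6)/5 = -(-14 - 1*12)/5 = -(-14 - 12)/5 = -⅕*(-26) = 26/5 ≈ 5.2000)
Y(T, k) = T + 2*k
X(w, d) = -13
X(20, z)*(-716 + Y(-34, -14)) = -13*(-716 + (-34 + 2*(-14))) = -13*(-716 + (-34 - 28)) = -13*(-716 - 62) = -13*(-778) = 10114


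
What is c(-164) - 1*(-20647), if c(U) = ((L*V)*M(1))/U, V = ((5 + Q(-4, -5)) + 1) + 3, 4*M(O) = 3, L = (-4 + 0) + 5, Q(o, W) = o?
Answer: 13544417/656 ≈ 20647.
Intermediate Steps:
L = 1 (L = -4 + 5 = 1)
M(O) = ¾ (M(O) = (¼)*3 = ¾)
V = 5 (V = ((5 - 4) + 1) + 3 = (1 + 1) + 3 = 2 + 3 = 5)
c(U) = 15/(4*U) (c(U) = ((1*5)*(¾))/U = (5*(¾))/U = 15/(4*U))
c(-164) - 1*(-20647) = (15/4)/(-164) - 1*(-20647) = (15/4)*(-1/164) + 20647 = -15/656 + 20647 = 13544417/656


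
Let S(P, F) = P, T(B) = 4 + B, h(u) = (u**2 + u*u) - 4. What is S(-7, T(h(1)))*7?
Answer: -49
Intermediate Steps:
h(u) = -4 + 2*u**2 (h(u) = (u**2 + u**2) - 4 = 2*u**2 - 4 = -4 + 2*u**2)
S(-7, T(h(1)))*7 = -7*7 = -49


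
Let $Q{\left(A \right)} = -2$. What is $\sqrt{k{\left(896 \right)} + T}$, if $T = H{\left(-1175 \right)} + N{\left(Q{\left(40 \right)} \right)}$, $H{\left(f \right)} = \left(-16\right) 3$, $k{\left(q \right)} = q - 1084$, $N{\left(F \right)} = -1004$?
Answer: $2 i \sqrt{310} \approx 35.214 i$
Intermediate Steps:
$k{\left(q \right)} = -1084 + q$
$H{\left(f \right)} = -48$
$T = -1052$ ($T = -48 - 1004 = -1052$)
$\sqrt{k{\left(896 \right)} + T} = \sqrt{\left(-1084 + 896\right) - 1052} = \sqrt{-188 - 1052} = \sqrt{-1240} = 2 i \sqrt{310}$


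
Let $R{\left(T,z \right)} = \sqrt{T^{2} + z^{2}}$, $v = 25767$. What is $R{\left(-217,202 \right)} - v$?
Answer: $-25767 + \sqrt{87893} \approx -25471.0$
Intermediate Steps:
$R{\left(-217,202 \right)} - v = \sqrt{\left(-217\right)^{2} + 202^{2}} - 25767 = \sqrt{47089 + 40804} - 25767 = \sqrt{87893} - 25767 = -25767 + \sqrt{87893}$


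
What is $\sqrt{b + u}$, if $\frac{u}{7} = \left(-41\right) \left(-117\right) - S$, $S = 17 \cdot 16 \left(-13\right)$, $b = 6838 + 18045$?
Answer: $3 \sqrt{9246} \approx 288.47$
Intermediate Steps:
$b = 24883$
$S = -3536$ ($S = 272 \left(-13\right) = -3536$)
$u = 58331$ ($u = 7 \left(\left(-41\right) \left(-117\right) - -3536\right) = 7 \left(4797 + 3536\right) = 7 \cdot 8333 = 58331$)
$\sqrt{b + u} = \sqrt{24883 + 58331} = \sqrt{83214} = 3 \sqrt{9246}$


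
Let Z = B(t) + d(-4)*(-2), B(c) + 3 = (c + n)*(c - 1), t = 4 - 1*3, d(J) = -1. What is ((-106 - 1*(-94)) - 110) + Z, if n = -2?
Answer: -123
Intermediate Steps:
t = 1 (t = 4 - 3 = 1)
B(c) = -3 + (-1 + c)*(-2 + c) (B(c) = -3 + (c - 2)*(c - 1) = -3 + (-2 + c)*(-1 + c) = -3 + (-1 + c)*(-2 + c))
Z = -1 (Z = (-1 + 1² - 3*1) - 1*(-2) = (-1 + 1 - 3) + 2 = -3 + 2 = -1)
((-106 - 1*(-94)) - 110) + Z = ((-106 - 1*(-94)) - 110) - 1 = ((-106 + 94) - 110) - 1 = (-12 - 110) - 1 = -122 - 1 = -123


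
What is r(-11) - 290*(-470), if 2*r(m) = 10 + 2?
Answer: 136306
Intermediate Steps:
r(m) = 6 (r(m) = (10 + 2)/2 = (½)*12 = 6)
r(-11) - 290*(-470) = 6 - 290*(-470) = 6 + 136300 = 136306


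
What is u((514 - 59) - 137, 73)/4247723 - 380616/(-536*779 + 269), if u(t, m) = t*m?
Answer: 1626437959218/1772468614825 ≈ 0.91761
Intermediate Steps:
u(t, m) = m*t
u((514 - 59) - 137, 73)/4247723 - 380616/(-536*779 + 269) = (73*((514 - 59) - 137))/4247723 - 380616/(-536*779 + 269) = (73*(455 - 137))*(1/4247723) - 380616/(-417544 + 269) = (73*318)*(1/4247723) - 380616/(-417275) = 23214*(1/4247723) - 380616*(-1/417275) = 23214/4247723 + 380616/417275 = 1626437959218/1772468614825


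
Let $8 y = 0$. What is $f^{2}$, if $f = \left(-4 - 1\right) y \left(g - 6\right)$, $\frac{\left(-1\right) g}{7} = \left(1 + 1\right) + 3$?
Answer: $0$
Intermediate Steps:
$y = 0$ ($y = \frac{1}{8} \cdot 0 = 0$)
$g = -35$ ($g = - 7 \left(\left(1 + 1\right) + 3\right) = - 7 \left(2 + 3\right) = \left(-7\right) 5 = -35$)
$f = 0$ ($f = \left(-4 - 1\right) 0 \left(-35 - 6\right) = \left(-5\right) 0 \left(-41\right) = 0 \left(-41\right) = 0$)
$f^{2} = 0^{2} = 0$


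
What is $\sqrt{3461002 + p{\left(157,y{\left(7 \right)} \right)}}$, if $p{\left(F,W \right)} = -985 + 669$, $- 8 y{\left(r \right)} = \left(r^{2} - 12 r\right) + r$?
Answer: $\sqrt{3460686} \approx 1860.3$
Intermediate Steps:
$y{\left(r \right)} = - \frac{r^{2}}{8} + \frac{11 r}{8}$ ($y{\left(r \right)} = - \frac{\left(r^{2} - 12 r\right) + r}{8} = - \frac{r^{2} - 11 r}{8} = - \frac{r^{2}}{8} + \frac{11 r}{8}$)
$p{\left(F,W \right)} = -316$
$\sqrt{3461002 + p{\left(157,y{\left(7 \right)} \right)}} = \sqrt{3461002 - 316} = \sqrt{3460686}$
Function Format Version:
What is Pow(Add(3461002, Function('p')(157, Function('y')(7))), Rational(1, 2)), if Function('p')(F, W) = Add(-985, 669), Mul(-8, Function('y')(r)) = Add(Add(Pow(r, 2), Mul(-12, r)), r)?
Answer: Pow(3460686, Rational(1, 2)) ≈ 1860.3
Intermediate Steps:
Function('y')(r) = Add(Mul(Rational(-1, 8), Pow(r, 2)), Mul(Rational(11, 8), r)) (Function('y')(r) = Mul(Rational(-1, 8), Add(Add(Pow(r, 2), Mul(-12, r)), r)) = Mul(Rational(-1, 8), Add(Pow(r, 2), Mul(-11, r))) = Add(Mul(Rational(-1, 8), Pow(r, 2)), Mul(Rational(11, 8), r)))
Function('p')(F, W) = -316
Pow(Add(3461002, Function('p')(157, Function('y')(7))), Rational(1, 2)) = Pow(Add(3461002, -316), Rational(1, 2)) = Pow(3460686, Rational(1, 2))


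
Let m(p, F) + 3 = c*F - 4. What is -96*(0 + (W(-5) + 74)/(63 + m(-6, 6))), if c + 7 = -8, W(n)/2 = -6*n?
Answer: 6432/17 ≈ 378.35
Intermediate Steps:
W(n) = -12*n (W(n) = 2*(-6*n) = -12*n)
c = -15 (c = -7 - 8 = -15)
m(p, F) = -7 - 15*F (m(p, F) = -3 + (-15*F - 4) = -3 + (-4 - 15*F) = -7 - 15*F)
-96*(0 + (W(-5) + 74)/(63 + m(-6, 6))) = -96*(0 + (-12*(-5) + 74)/(63 + (-7 - 15*6))) = -96*(0 + (60 + 74)/(63 + (-7 - 90))) = -96*(0 + 134/(63 - 97)) = -96*(0 + 134/(-34)) = -96*(0 + 134*(-1/34)) = -96*(0 - 67/17) = -96*(-67/17) = 6432/17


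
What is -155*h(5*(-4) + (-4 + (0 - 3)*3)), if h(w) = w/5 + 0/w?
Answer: 1023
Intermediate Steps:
h(w) = w/5 (h(w) = w*(⅕) + 0 = w/5 + 0 = w/5)
-155*h(5*(-4) + (-4 + (0 - 3)*3)) = -31*(5*(-4) + (-4 + (0 - 3)*3)) = -31*(-20 + (-4 - 3*3)) = -31*(-20 + (-4 - 9)) = -31*(-20 - 13) = -31*(-33) = -155*(-33/5) = 1023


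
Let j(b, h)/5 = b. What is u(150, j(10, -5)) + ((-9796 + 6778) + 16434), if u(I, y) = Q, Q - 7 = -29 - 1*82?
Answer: 13312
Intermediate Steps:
Q = -104 (Q = 7 + (-29 - 1*82) = 7 + (-29 - 82) = 7 - 111 = -104)
j(b, h) = 5*b
u(I, y) = -104
u(150, j(10, -5)) + ((-9796 + 6778) + 16434) = -104 + ((-9796 + 6778) + 16434) = -104 + (-3018 + 16434) = -104 + 13416 = 13312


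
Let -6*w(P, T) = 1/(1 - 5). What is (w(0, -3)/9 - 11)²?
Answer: 5640625/46656 ≈ 120.90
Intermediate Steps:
w(P, T) = 1/24 (w(P, T) = -1/(6*(1 - 5)) = -⅙/(-4) = -⅙*(-¼) = 1/24)
(w(0, -3)/9 - 11)² = ((1/24)/9 - 11)² = ((1/24)*(⅑) - 11)² = (1/216 - 11)² = (-2375/216)² = 5640625/46656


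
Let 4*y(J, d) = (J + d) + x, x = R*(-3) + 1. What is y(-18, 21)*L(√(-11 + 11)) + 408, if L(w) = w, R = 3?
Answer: 408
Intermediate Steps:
x = -8 (x = 3*(-3) + 1 = -9 + 1 = -8)
y(J, d) = -2 + J/4 + d/4 (y(J, d) = ((J + d) - 8)/4 = (-8 + J + d)/4 = -2 + J/4 + d/4)
y(-18, 21)*L(√(-11 + 11)) + 408 = (-2 + (¼)*(-18) + (¼)*21)*√(-11 + 11) + 408 = (-2 - 9/2 + 21/4)*√0 + 408 = -5/4*0 + 408 = 0 + 408 = 408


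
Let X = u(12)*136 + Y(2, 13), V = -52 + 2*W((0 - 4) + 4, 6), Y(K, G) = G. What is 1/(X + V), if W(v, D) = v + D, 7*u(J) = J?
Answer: 7/1443 ≈ 0.0048510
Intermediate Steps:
u(J) = J/7
W(v, D) = D + v
V = -40 (V = -52 + 2*(6 + ((0 - 4) + 4)) = -52 + 2*(6 + (-4 + 4)) = -52 + 2*(6 + 0) = -52 + 2*6 = -52 + 12 = -40)
X = 1723/7 (X = ((⅐)*12)*136 + 13 = (12/7)*136 + 13 = 1632/7 + 13 = 1723/7 ≈ 246.14)
1/(X + V) = 1/(1723/7 - 40) = 1/(1443/7) = 7/1443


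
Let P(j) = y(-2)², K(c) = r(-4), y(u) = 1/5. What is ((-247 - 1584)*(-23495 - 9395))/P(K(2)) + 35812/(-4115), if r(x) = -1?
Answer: 6195296035438/4115 ≈ 1.5055e+9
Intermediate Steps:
y(u) = ⅕
K(c) = -1
P(j) = 1/25 (P(j) = (⅕)² = 1/25)
((-247 - 1584)*(-23495 - 9395))/P(K(2)) + 35812/(-4115) = ((-247 - 1584)*(-23495 - 9395))/(1/25) + 35812/(-4115) = -1831*(-32890)*25 + 35812*(-1/4115) = 60221590*25 - 35812/4115 = 1505539750 - 35812/4115 = 6195296035438/4115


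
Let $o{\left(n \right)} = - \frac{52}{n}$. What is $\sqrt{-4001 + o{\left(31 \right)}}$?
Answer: $\frac{3 i \sqrt{427397}}{31} \approx 63.267 i$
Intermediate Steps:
$\sqrt{-4001 + o{\left(31 \right)}} = \sqrt{-4001 - \frac{52}{31}} = \sqrt{- \frac{124083}{31}} = \frac{3 i \sqrt{427397}}{31}$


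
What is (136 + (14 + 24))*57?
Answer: 9918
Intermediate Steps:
(136 + (14 + 24))*57 = (136 + 38)*57 = 174*57 = 9918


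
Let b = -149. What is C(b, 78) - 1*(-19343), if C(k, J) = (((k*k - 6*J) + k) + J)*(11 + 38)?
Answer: 1080781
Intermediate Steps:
C(k, J) = -245*J + 49*k + 49*k² (C(k, J) = (((k² - 6*J) + k) + J)*49 = ((k + k² - 6*J) + J)*49 = (k + k² - 5*J)*49 = -245*J + 49*k + 49*k²)
C(b, 78) - 1*(-19343) = (-245*78 + 49*(-149) + 49*(-149)²) - 1*(-19343) = (-19110 - 7301 + 49*22201) + 19343 = (-19110 - 7301 + 1087849) + 19343 = 1061438 + 19343 = 1080781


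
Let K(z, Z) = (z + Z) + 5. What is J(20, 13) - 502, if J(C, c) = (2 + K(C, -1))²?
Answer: 174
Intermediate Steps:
K(z, Z) = 5 + Z + z (K(z, Z) = (Z + z) + 5 = 5 + Z + z)
J(C, c) = (6 + C)² (J(C, c) = (2 + (5 - 1 + C))² = (2 + (4 + C))² = (6 + C)²)
J(20, 13) - 502 = (6 + 20)² - 502 = 26² - 502 = 676 - 502 = 174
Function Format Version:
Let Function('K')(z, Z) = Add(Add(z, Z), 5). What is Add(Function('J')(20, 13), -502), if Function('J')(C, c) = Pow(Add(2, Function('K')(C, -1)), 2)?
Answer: 174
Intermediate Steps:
Function('K')(z, Z) = Add(5, Z, z) (Function('K')(z, Z) = Add(Add(Z, z), 5) = Add(5, Z, z))
Function('J')(C, c) = Pow(Add(6, C), 2) (Function('J')(C, c) = Pow(Add(2, Add(5, -1, C)), 2) = Pow(Add(2, Add(4, C)), 2) = Pow(Add(6, C), 2))
Add(Function('J')(20, 13), -502) = Add(Pow(Add(6, 20), 2), -502) = Add(Pow(26, 2), -502) = Add(676, -502) = 174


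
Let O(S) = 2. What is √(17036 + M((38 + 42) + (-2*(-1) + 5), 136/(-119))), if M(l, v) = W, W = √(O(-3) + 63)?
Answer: √(17036 + √65) ≈ 130.55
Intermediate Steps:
W = √65 (W = √(2 + 63) = √65 ≈ 8.0623)
M(l, v) = √65
√(17036 + M((38 + 42) + (-2*(-1) + 5), 136/(-119))) = √(17036 + √65)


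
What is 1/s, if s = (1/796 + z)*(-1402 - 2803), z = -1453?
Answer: 796/4863448335 ≈ 1.6367e-7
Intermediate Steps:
s = 4863448335/796 (s = (1/796 - 1453)*(-1402 - 2803) = (1/796 - 1453)*(-4205) = -1156587/796*(-4205) = 4863448335/796 ≈ 6.1099e+6)
1/s = 1/(4863448335/796) = 796/4863448335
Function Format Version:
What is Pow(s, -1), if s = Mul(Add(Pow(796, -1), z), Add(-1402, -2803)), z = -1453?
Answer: Rational(796, 4863448335) ≈ 1.6367e-7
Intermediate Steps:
s = Rational(4863448335, 796) (s = Mul(Add(Pow(796, -1), -1453), Add(-1402, -2803)) = Mul(Add(Rational(1, 796), -1453), -4205) = Mul(Rational(-1156587, 796), -4205) = Rational(4863448335, 796) ≈ 6.1099e+6)
Pow(s, -1) = Pow(Rational(4863448335, 796), -1) = Rational(796, 4863448335)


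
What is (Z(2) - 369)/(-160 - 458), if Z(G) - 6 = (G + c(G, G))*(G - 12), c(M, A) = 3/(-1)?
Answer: 353/618 ≈ 0.57120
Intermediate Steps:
c(M, A) = -3 (c(M, A) = 3*(-1) = -3)
Z(G) = 6 + (-12 + G)*(-3 + G) (Z(G) = 6 + (G - 3)*(G - 12) = 6 + (-3 + G)*(-12 + G) = 6 + (-12 + G)*(-3 + G))
(Z(2) - 369)/(-160 - 458) = ((42 + 2**2 - 15*2) - 369)/(-160 - 458) = ((42 + 4 - 30) - 369)/(-618) = (16 - 369)*(-1/618) = -353*(-1/618) = 353/618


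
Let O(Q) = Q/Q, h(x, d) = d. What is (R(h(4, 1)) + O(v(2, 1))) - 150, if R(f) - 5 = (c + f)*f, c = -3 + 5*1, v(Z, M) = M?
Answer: -141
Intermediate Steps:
O(Q) = 1
c = 2 (c = -3 + 5 = 2)
R(f) = 5 + f*(2 + f) (R(f) = 5 + (2 + f)*f = 5 + f*(2 + f))
(R(h(4, 1)) + O(v(2, 1))) - 150 = ((5 + 1² + 2*1) + 1) - 150 = ((5 + 1 + 2) + 1) - 150 = (8 + 1) - 150 = 9 - 150 = -141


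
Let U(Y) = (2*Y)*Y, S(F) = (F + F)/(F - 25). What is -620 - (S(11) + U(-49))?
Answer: -37943/7 ≈ -5420.4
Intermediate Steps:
S(F) = 2*F/(-25 + F) (S(F) = (2*F)/(-25 + F) = 2*F/(-25 + F))
U(Y) = 2*Y**2
-620 - (S(11) + U(-49)) = -620 - (2*11/(-25 + 11) + 2*(-49)**2) = -620 - (2*11/(-14) + 2*2401) = -620 - (2*11*(-1/14) + 4802) = -620 - (-11/7 + 4802) = -620 - 1*33603/7 = -620 - 33603/7 = -37943/7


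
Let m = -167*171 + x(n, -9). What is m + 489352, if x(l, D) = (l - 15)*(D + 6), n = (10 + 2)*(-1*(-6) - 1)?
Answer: 460660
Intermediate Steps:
n = 60 (n = 12*(6 - 1) = 12*5 = 60)
x(l, D) = (-15 + l)*(6 + D)
m = -28692 (m = -167*171 + (-90 - 15*(-9) + 6*60 - 9*60) = -28557 + (-90 + 135 + 360 - 540) = -28557 - 135 = -28692)
m + 489352 = -28692 + 489352 = 460660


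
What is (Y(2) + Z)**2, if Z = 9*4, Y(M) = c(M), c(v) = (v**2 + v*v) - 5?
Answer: 1521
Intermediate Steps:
c(v) = -5 + 2*v**2 (c(v) = (v**2 + v**2) - 5 = 2*v**2 - 5 = -5 + 2*v**2)
Y(M) = -5 + 2*M**2
Z = 36
(Y(2) + Z)**2 = ((-5 + 2*2**2) + 36)**2 = ((-5 + 2*4) + 36)**2 = ((-5 + 8) + 36)**2 = (3 + 36)**2 = 39**2 = 1521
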